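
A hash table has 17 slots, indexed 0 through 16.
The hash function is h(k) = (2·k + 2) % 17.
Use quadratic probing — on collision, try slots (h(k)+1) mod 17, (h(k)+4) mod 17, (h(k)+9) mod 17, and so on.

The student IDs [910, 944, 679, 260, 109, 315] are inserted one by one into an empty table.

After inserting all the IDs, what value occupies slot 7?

910 hashes to 3; slot 3 is free -> place at 3.
944 hashes to 3; 3 taken -> place at 4.
679 hashes to 0; slot 0 is free -> place at 0.
260 hashes to 12; slot 12 is free -> place at 12.
109 hashes to 16; slot 16 is free -> place at 16.
315 hashes to 3; 3,4 taken -> place at 7.
Table: [679, _, _, 910, 944, _, _, 315, _, _, _, _, 260, _, _, _, 109]

315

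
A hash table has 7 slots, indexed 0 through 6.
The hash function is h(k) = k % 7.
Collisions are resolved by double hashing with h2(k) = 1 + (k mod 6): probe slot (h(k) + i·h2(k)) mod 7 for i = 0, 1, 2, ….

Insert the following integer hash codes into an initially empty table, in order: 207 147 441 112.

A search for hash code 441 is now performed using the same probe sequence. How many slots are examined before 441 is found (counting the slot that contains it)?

3

207 hashes to 4; slot 4 is free => place at 4.
147 hashes to 0; slot 0 is free => place at 0.
441 hashes to 0, h2=4; 0,4 taken => place at 1.
112 hashes to 0, h2=5; 0 taken => place at 5.
Table: [147, 441, —, —, 207, 112, —]
Lookup 441: h=0, h2=4, probe 0,4,1 → found at 1.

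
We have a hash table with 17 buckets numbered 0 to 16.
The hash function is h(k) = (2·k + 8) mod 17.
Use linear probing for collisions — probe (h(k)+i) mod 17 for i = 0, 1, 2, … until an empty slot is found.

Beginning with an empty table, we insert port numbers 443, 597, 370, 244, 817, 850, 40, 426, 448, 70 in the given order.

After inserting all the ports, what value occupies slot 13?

Insert 443: h=10, slot 10 empty -> index 10.
Insert 597: h=12, slot 12 empty -> index 12.
Insert 370: h=0, slot 0 empty -> index 0.
Insert 244: h=3, slot 3 empty -> index 3.
Insert 817: h=10, slot 10 occupied -> index 11.
Insert 850: h=8, slot 8 empty -> index 8.
Insert 40: h=3, slot 3 occupied -> index 4.
Insert 426: h=10, slots 10,11,12 occupied -> index 13.
Insert 448: h=3, slots 3,4 occupied -> index 5.
Insert 70: h=12, slots 12,13 occupied -> index 14.
Table: [370, -, -, 244, 40, 448, -, -, 850, -, 443, 817, 597, 426, 70, -, -]

426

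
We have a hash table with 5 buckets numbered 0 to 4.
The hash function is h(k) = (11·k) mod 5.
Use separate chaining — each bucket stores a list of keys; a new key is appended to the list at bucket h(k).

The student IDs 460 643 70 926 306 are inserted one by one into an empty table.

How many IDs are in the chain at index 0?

2

Insert 460: h=0, bucket 0 empty → new chain.
Insert 643: h=3, bucket 3 empty → new chain.
Insert 70: h=0, bucket 0 nonempty → append to chain.
Insert 926: h=1, bucket 1 empty → new chain.
Insert 306: h=1, bucket 1 nonempty → append to chain.
Final buckets:
0: 460 -> 70
1: 926 -> 306
2: _
3: 643
4: _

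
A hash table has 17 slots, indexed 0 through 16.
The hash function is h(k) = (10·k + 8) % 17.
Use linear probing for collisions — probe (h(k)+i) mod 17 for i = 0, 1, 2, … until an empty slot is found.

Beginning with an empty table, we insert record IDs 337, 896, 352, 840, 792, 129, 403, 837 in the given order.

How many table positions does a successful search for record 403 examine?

5

Insert 337: h=12, slot 12 empty → index 12.
Insert 896: h=9, slot 9 empty → index 9.
Insert 352: h=9, slot 9 occupied → index 10.
Insert 840: h=10, slot 10 occupied → index 11.
Insert 792: h=6, slot 6 empty → index 6.
Insert 129: h=6, slot 6 occupied → index 7.
Insert 403: h=9, slots 9,10,11,12 occupied → index 13.
Insert 837: h=14, slot 14 empty → index 14.
Table: [_, _, _, _, _, _, 792, 129, _, 896, 352, 840, 337, 403, 837, _, _]
Lookup 403: h=9, probe 9,10,11,12,13 → found at 13.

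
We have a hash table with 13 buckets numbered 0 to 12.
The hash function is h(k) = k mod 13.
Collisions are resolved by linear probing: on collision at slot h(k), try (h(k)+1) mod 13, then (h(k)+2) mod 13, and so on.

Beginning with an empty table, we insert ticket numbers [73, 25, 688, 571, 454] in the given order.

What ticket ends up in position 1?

Insert 73: h=8, slot 8 empty → index 8.
Insert 25: h=12, slot 12 empty → index 12.
Insert 688: h=12, slot 12 occupied → index 0.
Insert 571: h=12, slots 12,0 occupied → index 1.
Insert 454: h=12, slots 12,0,1 occupied → index 2.
Table: [688, 571, 454, _, _, _, _, _, 73, _, _, _, 25]

571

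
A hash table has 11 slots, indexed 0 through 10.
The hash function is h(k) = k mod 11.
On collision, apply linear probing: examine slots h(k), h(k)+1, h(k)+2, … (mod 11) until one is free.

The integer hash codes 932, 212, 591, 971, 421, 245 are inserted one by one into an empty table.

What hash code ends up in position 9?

591

932 hashes to 8; slot 8 is free -> place at 8.
212 hashes to 3; slot 3 is free -> place at 3.
591 hashes to 8; 8 taken -> place at 9.
971 hashes to 3; 3 taken -> place at 4.
421 hashes to 3; 3,4 taken -> place at 5.
245 hashes to 3; 3,4,5 taken -> place at 6.
Table: [∅, ∅, ∅, 212, 971, 421, 245, ∅, 932, 591, ∅]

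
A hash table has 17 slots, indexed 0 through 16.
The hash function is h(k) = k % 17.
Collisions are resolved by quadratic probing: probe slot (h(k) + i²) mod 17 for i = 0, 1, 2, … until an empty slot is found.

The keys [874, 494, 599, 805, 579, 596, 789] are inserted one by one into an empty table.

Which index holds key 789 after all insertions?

8

874 hashes to 7; slot 7 is free => place at 7.
494 hashes to 1; slot 1 is free => place at 1.
599 hashes to 4; slot 4 is free => place at 4.
805 hashes to 6; slot 6 is free => place at 6.
579 hashes to 1; 1 taken => place at 2.
596 hashes to 1; 1,2 taken => place at 5.
789 hashes to 7; 7 taken => place at 8.
Table: [-, 494, 579, -, 599, 596, 805, 874, 789, -, -, -, -, -, -, -, -]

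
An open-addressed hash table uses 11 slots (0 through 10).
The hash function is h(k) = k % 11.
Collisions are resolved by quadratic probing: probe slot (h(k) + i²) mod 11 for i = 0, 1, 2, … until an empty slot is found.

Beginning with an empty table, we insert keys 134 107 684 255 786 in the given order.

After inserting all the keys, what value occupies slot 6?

255

134 hashes to 2; slot 2 is free => place at 2.
107 hashes to 8; slot 8 is free => place at 8.
684 hashes to 2; 2 taken => place at 3.
255 hashes to 2; 2,3 taken => place at 6.
786 hashes to 5; slot 5 is free => place at 5.
Table: [—, —, 134, 684, —, 786, 255, —, 107, —, —]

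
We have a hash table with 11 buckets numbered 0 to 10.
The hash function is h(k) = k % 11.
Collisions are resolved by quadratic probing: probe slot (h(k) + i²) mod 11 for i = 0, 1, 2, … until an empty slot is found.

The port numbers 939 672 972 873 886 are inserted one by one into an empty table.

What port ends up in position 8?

Insert 939: h=4, slot 4 empty → index 4.
Insert 672: h=1, slot 1 empty → index 1.
Insert 972: h=4, slot 4 occupied → index 5.
Insert 873: h=4, slots 4,5 occupied → index 8.
Insert 886: h=6, slot 6 empty → index 6.
Table: [—, 672, —, —, 939, 972, 886, —, 873, —, —]

873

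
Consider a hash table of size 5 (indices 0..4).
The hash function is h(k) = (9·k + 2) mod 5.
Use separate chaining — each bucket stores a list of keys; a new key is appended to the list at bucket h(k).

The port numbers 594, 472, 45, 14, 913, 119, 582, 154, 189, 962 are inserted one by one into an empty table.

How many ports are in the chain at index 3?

594 -> bucket 3
472 -> bucket 0
45 -> bucket 2
14 -> bucket 3 (collision)
913 -> bucket 4
119 -> bucket 3 (collision)
582 -> bucket 0 (collision)
154 -> bucket 3 (collision)
189 -> bucket 3 (collision)
962 -> bucket 0 (collision)
Final buckets:
0: 472 -> 582 -> 962
1: ∅
2: 45
3: 594 -> 14 -> 119 -> 154 -> 189
4: 913

5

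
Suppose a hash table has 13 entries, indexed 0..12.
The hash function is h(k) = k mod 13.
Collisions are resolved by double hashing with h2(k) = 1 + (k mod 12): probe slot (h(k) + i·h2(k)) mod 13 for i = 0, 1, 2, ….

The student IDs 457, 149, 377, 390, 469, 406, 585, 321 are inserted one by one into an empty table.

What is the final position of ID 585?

457: h=2 -> slot 2
149: h=6 -> slot 6
377: h=0 -> slot 0
390: h=0, h2=7, probe 0,7 -> slot 7
469: h=1 -> slot 1
406: h=3 -> slot 3
585: h=0, h2=10, probe 0,10 -> slot 10
321: h=9 -> slot 9
Table: [377, 469, 457, 406, -, -, 149, 390, -, 321, 585, -, -]

10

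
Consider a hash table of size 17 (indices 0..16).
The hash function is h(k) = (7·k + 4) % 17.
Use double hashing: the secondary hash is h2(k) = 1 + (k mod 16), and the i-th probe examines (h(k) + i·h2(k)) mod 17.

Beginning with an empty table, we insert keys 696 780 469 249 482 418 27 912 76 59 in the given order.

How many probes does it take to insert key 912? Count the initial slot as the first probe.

3

Insert 696: h=14, slot 14 empty -> index 14.
Insert 780: h=7, slot 7 empty -> index 7.
Insert 469: h=6, slot 6 empty -> index 6.
Insert 249: h=13, slot 13 empty -> index 13.
Insert 482: h=12, slot 12 empty -> index 12.
Insert 418: h=6, h2=3, slot 6 occupied -> index 9.
Insert 27: h=6, h2=12, slot 6 occupied -> index 1.
Insert 912: h=13, h2=1, slots 13,14 occupied -> index 15.
Insert 76: h=9, h2=13, slot 9 occupied -> index 5.
Insert 59: h=9, h2=12, slot 9 occupied -> index 4.
Table: [., 27, ., ., 59, 76, 469, 780, ., 418, ., ., 482, 249, 696, 912, .]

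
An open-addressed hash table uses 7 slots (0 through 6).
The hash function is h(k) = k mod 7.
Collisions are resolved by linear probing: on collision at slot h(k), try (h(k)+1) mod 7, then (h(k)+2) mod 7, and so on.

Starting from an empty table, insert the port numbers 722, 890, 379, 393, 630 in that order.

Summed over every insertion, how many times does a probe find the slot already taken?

6

722: h=1 → slot 1
890: h=1, probe 1,2 → slot 2
379: h=1, probe 1,2,3 → slot 3
393: h=1, probe 1,2,3,4 → slot 4
630: h=0 → slot 0
Table: [630, 722, 890, 379, 393, —, —]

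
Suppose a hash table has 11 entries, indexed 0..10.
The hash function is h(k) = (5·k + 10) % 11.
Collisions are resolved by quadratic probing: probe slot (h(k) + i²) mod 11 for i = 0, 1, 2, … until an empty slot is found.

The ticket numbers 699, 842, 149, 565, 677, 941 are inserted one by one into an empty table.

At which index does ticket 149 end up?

0

699 hashes to 7; slot 7 is free → place at 7.
842 hashes to 7; 7 taken → place at 8.
149 hashes to 7; 7,8 taken → place at 0.
565 hashes to 8; 8 taken → place at 9.
677 hashes to 7; 7,8,0 taken → place at 5.
941 hashes to 7; 7,8,0,5 taken → place at 1.
Table: [149, 941, ∅, ∅, ∅, 677, ∅, 699, 842, 565, ∅]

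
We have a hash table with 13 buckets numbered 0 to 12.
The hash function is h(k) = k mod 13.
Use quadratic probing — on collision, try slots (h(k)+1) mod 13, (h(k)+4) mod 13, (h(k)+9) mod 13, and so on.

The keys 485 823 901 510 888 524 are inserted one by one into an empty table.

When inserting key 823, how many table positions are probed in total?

2

485: h=4 → slot 4
823: h=4, probe 4,5 → slot 5
901: h=4, probe 4,5,8 → slot 8
510: h=3 → slot 3
888: h=4, probe 4,5,8,0 → slot 0
524: h=4, probe 4,5,8,0,7 → slot 7
Table: [888, -, -, 510, 485, 823, -, 524, 901, -, -, -, -]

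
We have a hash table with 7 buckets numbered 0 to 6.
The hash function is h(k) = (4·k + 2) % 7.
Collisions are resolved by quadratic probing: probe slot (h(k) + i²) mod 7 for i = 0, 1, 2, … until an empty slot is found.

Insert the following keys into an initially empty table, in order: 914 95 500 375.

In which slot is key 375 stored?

1

914 hashes to 4; slot 4 is free → place at 4.
95 hashes to 4; 4 taken → place at 5.
500 hashes to 0; slot 0 is free → place at 0.
375 hashes to 4; 4,5 taken → place at 1.
Table: [500, 375, -, -, 914, 95, -]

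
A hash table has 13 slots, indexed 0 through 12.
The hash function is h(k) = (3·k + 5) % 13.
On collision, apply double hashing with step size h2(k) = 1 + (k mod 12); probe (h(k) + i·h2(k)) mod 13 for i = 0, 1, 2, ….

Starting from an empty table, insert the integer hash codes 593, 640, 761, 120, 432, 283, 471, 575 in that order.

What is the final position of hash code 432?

Insert 593: h=3, slot 3 empty => index 3.
Insert 640: h=1, slot 1 empty => index 1.
Insert 761: h=0, slot 0 empty => index 0.
Insert 120: h=1, h2=1, slot 1 occupied => index 2.
Insert 432: h=1, h2=1, slots 1,2,3 occupied => index 4.
Insert 283: h=9, slot 9 empty => index 9.
Insert 471: h=1, h2=4, slot 1 occupied => index 5.
Insert 575: h=1, h2=12, slots 1,0 occupied => index 12.
Table: [761, 640, 120, 593, 432, 471, -, -, -, 283, -, -, 575]

4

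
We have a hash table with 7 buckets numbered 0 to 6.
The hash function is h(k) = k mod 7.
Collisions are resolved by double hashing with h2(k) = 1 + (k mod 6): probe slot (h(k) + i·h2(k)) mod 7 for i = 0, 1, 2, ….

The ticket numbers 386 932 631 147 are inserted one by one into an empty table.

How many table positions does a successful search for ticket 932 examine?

2

386: h=1 -> slot 1
932: h=1, h2=3, probe 1,4 -> slot 4
631: h=1, h2=2, probe 1,3 -> slot 3
147: h=0 -> slot 0
Table: [147, 386, -, 631, 932, -, -]
Lookup 932: h=1, h2=3, probe 1,4 → found at 4.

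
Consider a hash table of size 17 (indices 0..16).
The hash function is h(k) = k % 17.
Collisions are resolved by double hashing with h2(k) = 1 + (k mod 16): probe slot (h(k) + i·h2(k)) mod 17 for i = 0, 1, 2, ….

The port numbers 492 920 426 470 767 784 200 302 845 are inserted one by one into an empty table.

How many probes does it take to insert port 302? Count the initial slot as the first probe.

3

Insert 492: h=16, slot 16 empty => index 16.
Insert 920: h=2, slot 2 empty => index 2.
Insert 426: h=1, slot 1 empty => index 1.
Insert 470: h=11, slot 11 empty => index 11.
Insert 767: h=2, h2=16, slots 2,1 occupied => index 0.
Insert 784: h=2, h2=1, slot 2 occupied => index 3.
Insert 200: h=13, slot 13 empty => index 13.
Insert 302: h=13, h2=15, slots 13,11 occupied => index 9.
Insert 845: h=12, slot 12 empty => index 12.
Table: [767, 426, 920, 784, -, -, -, -, -, 302, -, 470, 845, 200, -, -, 492]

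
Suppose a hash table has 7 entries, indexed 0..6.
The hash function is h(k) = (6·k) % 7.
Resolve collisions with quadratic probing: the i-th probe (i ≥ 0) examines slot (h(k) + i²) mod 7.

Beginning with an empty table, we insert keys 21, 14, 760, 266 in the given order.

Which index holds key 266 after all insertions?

4

21 hashes to 0; slot 0 is free → place at 0.
14 hashes to 0; 0 taken → place at 1.
760 hashes to 3; slot 3 is free → place at 3.
266 hashes to 0; 0,1 taken → place at 4.
Table: [21, 14, ∅, 760, 266, ∅, ∅]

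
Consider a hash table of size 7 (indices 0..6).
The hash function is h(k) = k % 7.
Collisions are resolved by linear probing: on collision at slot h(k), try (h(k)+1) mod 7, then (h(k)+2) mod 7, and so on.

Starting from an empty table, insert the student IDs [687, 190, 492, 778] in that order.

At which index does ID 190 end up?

2

687: h=1 → slot 1
190: h=1, probe 1,2 → slot 2
492: h=2, probe 2,3 → slot 3
778: h=1, probe 1,2,3,4 → slot 4
Table: [—, 687, 190, 492, 778, —, —]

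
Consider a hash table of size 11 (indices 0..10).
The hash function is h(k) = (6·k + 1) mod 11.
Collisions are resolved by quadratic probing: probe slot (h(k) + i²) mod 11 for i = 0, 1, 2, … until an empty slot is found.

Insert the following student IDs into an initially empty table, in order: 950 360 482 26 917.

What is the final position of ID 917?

7

Insert 950: h=3, slot 3 empty -> index 3.
Insert 360: h=5, slot 5 empty -> index 5.
Insert 482: h=0, slot 0 empty -> index 0.
Insert 26: h=3, slot 3 occupied -> index 4.
Insert 917: h=3, slots 3,4 occupied -> index 7.
Table: [482, -, -, 950, 26, 360, -, 917, -, -, -]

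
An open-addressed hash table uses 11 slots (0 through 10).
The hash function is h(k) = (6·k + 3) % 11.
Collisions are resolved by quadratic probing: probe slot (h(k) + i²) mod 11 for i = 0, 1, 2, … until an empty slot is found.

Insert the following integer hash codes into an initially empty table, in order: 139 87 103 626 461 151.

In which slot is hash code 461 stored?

139: h=1 => slot 1
87: h=8 => slot 8
103: h=5 => slot 5
626: h=8, probe 8,9 => slot 9
461: h=8, probe 8,9,1,6 => slot 6
151: h=7 => slot 7
Table: [., 139, ., ., ., 103, 461, 151, 87, 626, .]

6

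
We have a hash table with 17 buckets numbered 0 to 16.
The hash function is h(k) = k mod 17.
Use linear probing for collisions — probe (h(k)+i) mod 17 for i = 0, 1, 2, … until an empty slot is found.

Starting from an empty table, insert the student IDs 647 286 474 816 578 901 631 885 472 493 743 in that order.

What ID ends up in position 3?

647: h=1 -> slot 1
286: h=14 -> slot 14
474: h=15 -> slot 15
816: h=0 -> slot 0
578: h=0, probe 0,1,2 -> slot 2
901: h=0, probe 0,1,2,3 -> slot 3
631: h=2, probe 2,3,4 -> slot 4
885: h=1, probe 1,2,3,4,5 -> slot 5
472: h=13 -> slot 13
493: h=0, probe 0,1,2,3,4,5,6 -> slot 6
743: h=12 -> slot 12
Table: [816, 647, 578, 901, 631, 885, 493, ., ., ., ., ., 743, 472, 286, 474, .]

901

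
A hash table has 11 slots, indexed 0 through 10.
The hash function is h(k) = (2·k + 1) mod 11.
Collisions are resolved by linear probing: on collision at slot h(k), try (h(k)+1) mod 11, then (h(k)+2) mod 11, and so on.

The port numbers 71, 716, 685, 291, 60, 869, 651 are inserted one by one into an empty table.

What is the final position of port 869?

Insert 71: h=0, slot 0 empty → index 0.
Insert 716: h=3, slot 3 empty → index 3.
Insert 685: h=7, slot 7 empty → index 7.
Insert 291: h=0, slot 0 occupied → index 1.
Insert 60: h=0, slots 0,1 occupied → index 2.
Insert 869: h=1, slots 1,2,3 occupied → index 4.
Insert 651: h=5, slot 5 empty → index 5.
Table: [71, 291, 60, 716, 869, 651, ∅, 685, ∅, ∅, ∅]

4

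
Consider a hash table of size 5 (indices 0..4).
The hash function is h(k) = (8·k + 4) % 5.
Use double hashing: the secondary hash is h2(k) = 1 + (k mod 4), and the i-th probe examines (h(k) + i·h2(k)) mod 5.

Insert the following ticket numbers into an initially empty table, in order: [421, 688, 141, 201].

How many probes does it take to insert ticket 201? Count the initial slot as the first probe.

Insert 421: h=2, slot 2 empty → index 2.
Insert 688: h=3, slot 3 empty → index 3.
Insert 141: h=2, h2=2, slot 2 occupied → index 4.
Insert 201: h=2, h2=2, slots 2,4 occupied → index 1.
Table: [∅, 201, 421, 688, 141]

3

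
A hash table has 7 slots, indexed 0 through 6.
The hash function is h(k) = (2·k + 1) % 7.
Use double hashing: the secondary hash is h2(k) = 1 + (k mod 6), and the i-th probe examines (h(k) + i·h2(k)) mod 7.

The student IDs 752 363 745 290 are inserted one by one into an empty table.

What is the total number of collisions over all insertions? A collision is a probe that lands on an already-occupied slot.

752 hashes to 0; slot 0 is free -> place at 0.
363 hashes to 6; slot 6 is free -> place at 6.
745 hashes to 0, h2=2; 0 taken -> place at 2.
290 hashes to 0, h2=3; 0 taken -> place at 3.
Table: [752, -, 745, 290, -, -, 363]

2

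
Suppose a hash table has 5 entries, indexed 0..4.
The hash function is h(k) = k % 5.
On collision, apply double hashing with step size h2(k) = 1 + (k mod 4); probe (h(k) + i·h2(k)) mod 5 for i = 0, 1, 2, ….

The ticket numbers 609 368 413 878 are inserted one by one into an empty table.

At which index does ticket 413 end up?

609 hashes to 4; slot 4 is free -> place at 4.
368 hashes to 3; slot 3 is free -> place at 3.
413 hashes to 3, h2=2; 3 taken -> place at 0.
878 hashes to 3, h2=3; 3 taken -> place at 1.
Table: [413, 878, ∅, 368, 609]

0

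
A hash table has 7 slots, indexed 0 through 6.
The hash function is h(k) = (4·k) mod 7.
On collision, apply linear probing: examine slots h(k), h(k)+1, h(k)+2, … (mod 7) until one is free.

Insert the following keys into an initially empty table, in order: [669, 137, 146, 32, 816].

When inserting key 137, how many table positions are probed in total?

669 hashes to 2; slot 2 is free -> place at 2.
137 hashes to 2; 2 taken -> place at 3.
146 hashes to 3; 3 taken -> place at 4.
32 hashes to 2; 2,3,4 taken -> place at 5.
816 hashes to 2; 2,3,4,5 taken -> place at 6.
Table: [∅, ∅, 669, 137, 146, 32, 816]

2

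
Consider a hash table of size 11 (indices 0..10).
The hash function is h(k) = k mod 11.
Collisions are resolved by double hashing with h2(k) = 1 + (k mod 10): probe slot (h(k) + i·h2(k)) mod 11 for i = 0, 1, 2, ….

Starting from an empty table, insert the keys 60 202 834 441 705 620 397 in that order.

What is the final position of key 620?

60 hashes to 5; slot 5 is free -> place at 5.
202 hashes to 4; slot 4 is free -> place at 4.
834 hashes to 9; slot 9 is free -> place at 9.
441 hashes to 1; slot 1 is free -> place at 1.
705 hashes to 1, h2=6; 1 taken -> place at 7.
620 hashes to 4, h2=1; 4,5 taken -> place at 6.
397 hashes to 1, h2=8; 1,9,6 taken -> place at 3.
Table: [—, 441, —, 397, 202, 60, 620, 705, —, 834, —]

6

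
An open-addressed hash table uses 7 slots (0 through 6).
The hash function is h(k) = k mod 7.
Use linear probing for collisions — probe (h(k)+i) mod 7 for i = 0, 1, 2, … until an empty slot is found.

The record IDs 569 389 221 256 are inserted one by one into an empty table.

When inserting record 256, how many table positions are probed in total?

3

569: h=2 -> slot 2
389: h=4 -> slot 4
221: h=4, probe 4,5 -> slot 5
256: h=4, probe 4,5,6 -> slot 6
Table: [_, _, 569, _, 389, 221, 256]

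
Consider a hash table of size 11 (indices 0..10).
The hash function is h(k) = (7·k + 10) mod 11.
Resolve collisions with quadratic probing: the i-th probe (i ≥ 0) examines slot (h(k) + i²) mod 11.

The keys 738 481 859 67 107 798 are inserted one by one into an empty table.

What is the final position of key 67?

Insert 738: h=6, slot 6 empty → index 6.
Insert 481: h=0, slot 0 empty → index 0.
Insert 859: h=6, slot 6 occupied → index 7.
Insert 67: h=6, slots 6,7 occupied → index 10.
Insert 107: h=0, slot 0 occupied → index 1.
Insert 798: h=8, slot 8 empty → index 8.
Table: [481, 107, —, —, —, —, 738, 859, 798, —, 67]

10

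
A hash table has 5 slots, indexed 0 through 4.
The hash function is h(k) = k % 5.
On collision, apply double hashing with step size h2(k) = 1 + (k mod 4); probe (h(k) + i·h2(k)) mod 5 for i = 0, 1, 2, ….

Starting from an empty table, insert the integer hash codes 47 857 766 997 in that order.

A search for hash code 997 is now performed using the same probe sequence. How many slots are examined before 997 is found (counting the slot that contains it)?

4

47: h=2 => slot 2
857: h=2, h2=2, probe 2,4 => slot 4
766: h=1 => slot 1
997: h=2, h2=2, probe 2,4,1,3 => slot 3
Table: [∅, 766, 47, 997, 857]
Lookup 997: h=2, h2=2, probe 2,4,1,3 → found at 3.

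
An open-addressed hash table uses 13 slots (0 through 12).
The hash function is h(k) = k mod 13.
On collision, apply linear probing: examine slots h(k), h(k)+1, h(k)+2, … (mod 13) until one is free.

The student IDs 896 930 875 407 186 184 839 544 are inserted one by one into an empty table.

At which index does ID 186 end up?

6

896 hashes to 12; slot 12 is free -> place at 12.
930 hashes to 7; slot 7 is free -> place at 7.
875 hashes to 4; slot 4 is free -> place at 4.
407 hashes to 4; 4 taken -> place at 5.
186 hashes to 4; 4,5 taken -> place at 6.
184 hashes to 2; slot 2 is free -> place at 2.
839 hashes to 7; 7 taken -> place at 8.
544 hashes to 11; slot 11 is free -> place at 11.
Table: [∅, ∅, 184, ∅, 875, 407, 186, 930, 839, ∅, ∅, 544, 896]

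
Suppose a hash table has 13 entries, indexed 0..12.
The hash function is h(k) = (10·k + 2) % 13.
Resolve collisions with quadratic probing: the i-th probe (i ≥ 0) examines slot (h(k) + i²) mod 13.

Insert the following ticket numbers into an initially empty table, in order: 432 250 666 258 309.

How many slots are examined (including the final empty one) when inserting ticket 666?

Insert 432: h=6, slot 6 empty => index 6.
Insert 250: h=6, slot 6 occupied => index 7.
Insert 666: h=6, slots 6,7 occupied => index 10.
Insert 258: h=8, slot 8 empty => index 8.
Insert 309: h=11, slot 11 empty => index 11.
Table: [-, -, -, -, -, -, 432, 250, 258, -, 666, 309, -]

3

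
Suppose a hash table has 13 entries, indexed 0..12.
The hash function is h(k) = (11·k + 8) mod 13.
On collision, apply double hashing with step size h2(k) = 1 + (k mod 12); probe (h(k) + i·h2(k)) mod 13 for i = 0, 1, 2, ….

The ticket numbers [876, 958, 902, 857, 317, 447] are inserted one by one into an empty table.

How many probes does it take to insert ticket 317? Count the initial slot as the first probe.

876: h=11 => slot 11
958: h=3 => slot 3
902: h=11, h2=3, probe 11,1 => slot 1
857: h=10 => slot 10
317: h=11, h2=6, probe 11,4 => slot 4
447: h=11, h2=4, probe 11,2 => slot 2
Table: [-, 902, 447, 958, 317, -, -, -, -, -, 857, 876, -]

2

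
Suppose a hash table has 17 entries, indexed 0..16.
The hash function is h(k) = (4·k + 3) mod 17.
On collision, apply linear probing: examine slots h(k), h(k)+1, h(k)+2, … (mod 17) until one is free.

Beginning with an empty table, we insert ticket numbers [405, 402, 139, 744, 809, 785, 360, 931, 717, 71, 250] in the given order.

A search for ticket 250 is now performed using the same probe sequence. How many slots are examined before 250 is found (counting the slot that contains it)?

4

405: h=8 → slot 8
402: h=13 → slot 13
139: h=15 → slot 15
744: h=4 → slot 4
809: h=9 → slot 9
785: h=15, probe 15,16 → slot 16
360: h=15, probe 15,16,0 → slot 0
931: h=4, probe 4,5 → slot 5
717: h=15, probe 15,16,0,1 → slot 1
71: h=15, probe 15,16,0,1,2 → slot 2
250: h=0, probe 0,1,2,3 → slot 3
Table: [360, 717, 71, 250, 744, 931, —, —, 405, 809, —, —, —, 402, —, 139, 785]
Lookup 250: h=0, probe 0,1,2,3 → found at 3.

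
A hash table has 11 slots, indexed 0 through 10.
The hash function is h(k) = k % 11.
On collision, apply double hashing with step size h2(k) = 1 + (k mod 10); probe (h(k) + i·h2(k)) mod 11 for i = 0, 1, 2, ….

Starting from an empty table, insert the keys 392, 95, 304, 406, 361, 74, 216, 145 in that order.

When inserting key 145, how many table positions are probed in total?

5

Insert 392: h=7, slot 7 empty -> index 7.
Insert 95: h=7, h2=6, slot 7 occupied -> index 2.
Insert 304: h=7, h2=5, slot 7 occupied -> index 1.
Insert 406: h=10, slot 10 empty -> index 10.
Insert 361: h=9, slot 9 empty -> index 9.
Insert 74: h=8, slot 8 empty -> index 8.
Insert 216: h=7, h2=7, slot 7 occupied -> index 3.
Insert 145: h=2, h2=6, slots 2,8,3,9 occupied -> index 4.
Table: [—, 304, 95, 216, 145, —, —, 392, 74, 361, 406]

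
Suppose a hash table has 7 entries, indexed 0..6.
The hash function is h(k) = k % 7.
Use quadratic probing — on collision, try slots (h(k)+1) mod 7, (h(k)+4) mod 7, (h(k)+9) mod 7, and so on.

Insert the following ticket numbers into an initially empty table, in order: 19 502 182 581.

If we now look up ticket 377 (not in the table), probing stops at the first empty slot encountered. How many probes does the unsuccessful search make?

19 hashes to 5; slot 5 is free → place at 5.
502 hashes to 5; 5 taken → place at 6.
182 hashes to 0; slot 0 is free → place at 0.
581 hashes to 0; 0 taken → place at 1.
Table: [182, 581, ., ., ., 19, 502]
Lookup 377: h=6, probe 6,0,3 → slot 3 empty, not found.

3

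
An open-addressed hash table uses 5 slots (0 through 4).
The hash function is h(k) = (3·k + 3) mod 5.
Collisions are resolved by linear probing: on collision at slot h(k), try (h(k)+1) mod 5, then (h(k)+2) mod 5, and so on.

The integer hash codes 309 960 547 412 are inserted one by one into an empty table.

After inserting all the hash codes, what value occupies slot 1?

412

309: h=0 => slot 0
960: h=3 => slot 3
547: h=4 => slot 4
412: h=4, probe 4,0,1 => slot 1
Table: [309, 412, _, 960, 547]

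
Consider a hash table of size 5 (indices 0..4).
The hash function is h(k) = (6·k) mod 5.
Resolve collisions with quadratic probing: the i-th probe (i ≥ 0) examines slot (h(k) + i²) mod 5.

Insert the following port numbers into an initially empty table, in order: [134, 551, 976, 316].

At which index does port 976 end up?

2

134 hashes to 4; slot 4 is free => place at 4.
551 hashes to 1; slot 1 is free => place at 1.
976 hashes to 1; 1 taken => place at 2.
316 hashes to 1; 1,2 taken => place at 0.
Table: [316, 551, 976, -, 134]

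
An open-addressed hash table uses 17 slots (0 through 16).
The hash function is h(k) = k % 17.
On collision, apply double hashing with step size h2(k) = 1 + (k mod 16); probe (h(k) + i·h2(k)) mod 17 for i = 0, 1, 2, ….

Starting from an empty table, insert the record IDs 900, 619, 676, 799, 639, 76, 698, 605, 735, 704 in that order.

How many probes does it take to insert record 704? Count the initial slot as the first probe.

3

900: h=16 => slot 16
619: h=7 => slot 7
676: h=13 => slot 13
799: h=0 => slot 0
639: h=10 => slot 10
76: h=8 => slot 8
698: h=1 => slot 1
605: h=10, h2=14, probe 10,7,4 => slot 4
735: h=4, h2=16, probe 4,3 => slot 3
704: h=7, h2=1, probe 7,8,9 => slot 9
Table: [799, 698, ∅, 735, 605, ∅, ∅, 619, 76, 704, 639, ∅, ∅, 676, ∅, ∅, 900]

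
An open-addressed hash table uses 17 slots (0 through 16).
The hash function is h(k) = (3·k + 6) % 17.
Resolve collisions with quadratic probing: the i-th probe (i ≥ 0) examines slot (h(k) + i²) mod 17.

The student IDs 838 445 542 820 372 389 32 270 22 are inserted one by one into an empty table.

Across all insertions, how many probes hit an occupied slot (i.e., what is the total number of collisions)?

Insert 838: h=4, slot 4 empty => index 4.
Insert 445: h=15, slot 15 empty => index 15.
Insert 542: h=0, slot 0 empty => index 0.
Insert 820: h=1, slot 1 empty => index 1.
Insert 372: h=0, slots 0,1,4 occupied => index 9.
Insert 389: h=0, slots 0,1,4,9 occupied => index 16.
Insert 32: h=0, slots 0,1,4,9,16 occupied => index 8.
Insert 270: h=0, slots 0,1,4,9,16,8 occupied => index 2.
Insert 22: h=4, slot 4 occupied => index 5.
Table: [542, 820, 270, _, 838, 22, _, _, 32, 372, _, _, _, _, _, 445, 389]

19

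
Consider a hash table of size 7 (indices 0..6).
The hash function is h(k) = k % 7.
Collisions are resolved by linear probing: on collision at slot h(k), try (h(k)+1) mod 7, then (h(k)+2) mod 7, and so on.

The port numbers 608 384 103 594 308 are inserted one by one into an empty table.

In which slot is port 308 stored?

Insert 608: h=6, slot 6 empty => index 6.
Insert 384: h=6, slot 6 occupied => index 0.
Insert 103: h=5, slot 5 empty => index 5.
Insert 594: h=6, slots 6,0 occupied => index 1.
Insert 308: h=0, slots 0,1 occupied => index 2.
Table: [384, 594, 308, ., ., 103, 608]

2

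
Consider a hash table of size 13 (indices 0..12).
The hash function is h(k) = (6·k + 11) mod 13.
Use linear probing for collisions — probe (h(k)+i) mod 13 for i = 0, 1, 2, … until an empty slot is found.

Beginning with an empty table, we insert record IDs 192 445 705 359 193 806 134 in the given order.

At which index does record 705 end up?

4

192 hashes to 6; slot 6 is free => place at 6.
445 hashes to 3; slot 3 is free => place at 3.
705 hashes to 3; 3 taken => place at 4.
359 hashes to 7; slot 7 is free => place at 7.
193 hashes to 12; slot 12 is free => place at 12.
806 hashes to 11; slot 11 is free => place at 11.
134 hashes to 9; slot 9 is free => place at 9.
Table: [∅, ∅, ∅, 445, 705, ∅, 192, 359, ∅, 134, ∅, 806, 193]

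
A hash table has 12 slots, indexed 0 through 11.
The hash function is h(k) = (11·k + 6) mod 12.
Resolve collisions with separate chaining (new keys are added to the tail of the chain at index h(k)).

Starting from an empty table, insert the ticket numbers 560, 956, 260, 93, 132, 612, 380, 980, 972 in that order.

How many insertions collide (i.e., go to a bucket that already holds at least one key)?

6

Insert 560: h=10, bucket 10 empty → new chain.
Insert 956: h=10, bucket 10 nonempty → append to chain.
Insert 260: h=10, bucket 10 nonempty → append to chain.
Insert 93: h=9, bucket 9 empty → new chain.
Insert 132: h=6, bucket 6 empty → new chain.
Insert 612: h=6, bucket 6 nonempty → append to chain.
Insert 380: h=10, bucket 10 nonempty → append to chain.
Insert 980: h=10, bucket 10 nonempty → append to chain.
Insert 972: h=6, bucket 6 nonempty → append to chain.
Final buckets:
0: .
1: .
2: .
3: .
4: .
5: .
6: 132 -> 612 -> 972
7: .
8: .
9: 93
10: 560 -> 956 -> 260 -> 380 -> 980
11: .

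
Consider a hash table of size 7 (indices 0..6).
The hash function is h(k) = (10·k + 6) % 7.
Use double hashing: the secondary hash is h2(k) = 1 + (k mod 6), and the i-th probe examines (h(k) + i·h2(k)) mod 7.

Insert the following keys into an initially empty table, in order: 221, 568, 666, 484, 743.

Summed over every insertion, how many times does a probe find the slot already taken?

3

Insert 221: h=4, slot 4 empty → index 4.
Insert 568: h=2, slot 2 empty → index 2.
Insert 666: h=2, h2=1, slot 2 occupied → index 3.
Insert 484: h=2, h2=5, slot 2 occupied → index 0.
Insert 743: h=2, h2=6, slot 2 occupied → index 1.
Table: [484, 743, 568, 666, 221, ∅, ∅]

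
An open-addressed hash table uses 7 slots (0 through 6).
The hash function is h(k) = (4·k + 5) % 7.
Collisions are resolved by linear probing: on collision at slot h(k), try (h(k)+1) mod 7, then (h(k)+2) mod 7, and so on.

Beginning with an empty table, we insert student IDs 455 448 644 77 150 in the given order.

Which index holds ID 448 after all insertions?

Insert 455: h=5, slot 5 empty => index 5.
Insert 448: h=5, slot 5 occupied => index 6.
Insert 644: h=5, slots 5,6 occupied => index 0.
Insert 77: h=5, slots 5,6,0 occupied => index 1.
Insert 150: h=3, slot 3 empty => index 3.
Table: [644, 77, _, 150, _, 455, 448]

6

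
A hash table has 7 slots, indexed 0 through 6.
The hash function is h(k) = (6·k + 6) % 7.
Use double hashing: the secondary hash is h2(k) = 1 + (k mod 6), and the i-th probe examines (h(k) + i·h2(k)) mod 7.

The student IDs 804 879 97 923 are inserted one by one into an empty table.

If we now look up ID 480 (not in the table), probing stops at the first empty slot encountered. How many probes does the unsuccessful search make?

2

Insert 804: h=0, slot 0 empty => index 0.
Insert 879: h=2, slot 2 empty => index 2.
Insert 97: h=0, h2=2, slots 0,2 occupied => index 4.
Insert 923: h=0, h2=6, slot 0 occupied => index 6.
Table: [804, —, 879, —, 97, —, 923]
Lookup 480: h=2, h2=1, probe 2,3 → slot 3 empty, not found.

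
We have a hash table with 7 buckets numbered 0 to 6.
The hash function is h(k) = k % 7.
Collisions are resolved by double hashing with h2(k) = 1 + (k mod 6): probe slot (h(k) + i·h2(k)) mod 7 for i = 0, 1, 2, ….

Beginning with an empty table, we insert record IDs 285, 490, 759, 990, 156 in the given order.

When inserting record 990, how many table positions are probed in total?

285: h=5 => slot 5
490: h=0 => slot 0
759: h=3 => slot 3
990: h=3, h2=1, probe 3,4 => slot 4
156: h=2 => slot 2
Table: [490, —, 156, 759, 990, 285, —]

2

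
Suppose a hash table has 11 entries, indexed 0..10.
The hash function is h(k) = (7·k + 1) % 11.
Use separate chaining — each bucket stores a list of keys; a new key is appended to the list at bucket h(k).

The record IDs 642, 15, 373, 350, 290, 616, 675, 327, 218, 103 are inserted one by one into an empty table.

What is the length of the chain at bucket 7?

5

642 -> bucket 7
15 -> bucket 7 (collision)
373 -> bucket 5
350 -> bucket 9
290 -> bucket 7 (collision)
616 -> bucket 1
675 -> bucket 7 (collision)
327 -> bucket 2
218 -> bucket 9 (collision)
103 -> bucket 7 (collision)
Final buckets:
0: .
1: 616
2: 327
3: .
4: .
5: 373
6: .
7: 642 -> 15 -> 290 -> 675 -> 103
8: .
9: 350 -> 218
10: .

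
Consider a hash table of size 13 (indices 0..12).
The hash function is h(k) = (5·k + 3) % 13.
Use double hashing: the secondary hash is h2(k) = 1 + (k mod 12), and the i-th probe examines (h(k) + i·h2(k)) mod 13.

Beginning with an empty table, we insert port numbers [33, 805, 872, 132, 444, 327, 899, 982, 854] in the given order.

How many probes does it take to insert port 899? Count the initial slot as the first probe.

4

33: h=12 => slot 12
805: h=11 => slot 11
872: h=8 => slot 8
132: h=0 => slot 0
444: h=0, h2=1, probe 0,1 => slot 1
327: h=0, h2=4, probe 0,4 => slot 4
899: h=0, h2=12, probe 0,12,11,10 => slot 10
982: h=12, h2=11, probe 12,10,8,6 => slot 6
854: h=9 => slot 9
Table: [132, 444, ∅, ∅, 327, ∅, 982, ∅, 872, 854, 899, 805, 33]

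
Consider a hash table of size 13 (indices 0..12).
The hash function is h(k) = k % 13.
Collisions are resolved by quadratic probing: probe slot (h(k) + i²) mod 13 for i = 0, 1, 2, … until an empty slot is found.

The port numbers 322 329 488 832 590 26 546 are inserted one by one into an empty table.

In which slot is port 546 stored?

9

322: h=10 => slot 10
329: h=4 => slot 4
488: h=7 => slot 7
832: h=0 => slot 0
590: h=5 => slot 5
26: h=0, probe 0,1 => slot 1
546: h=0, probe 0,1,4,9 => slot 9
Table: [832, 26, -, -, 329, 590, -, 488, -, 546, 322, -, -]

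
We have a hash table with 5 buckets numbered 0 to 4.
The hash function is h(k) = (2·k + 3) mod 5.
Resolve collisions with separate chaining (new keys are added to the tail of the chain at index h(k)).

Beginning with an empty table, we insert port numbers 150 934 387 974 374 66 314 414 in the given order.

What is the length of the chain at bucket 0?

1

150 -> bucket 3
934 -> bucket 1
387 -> bucket 2
974 -> bucket 1 (collision)
374 -> bucket 1 (collision)
66 -> bucket 0
314 -> bucket 1 (collision)
414 -> bucket 1 (collision)
Final buckets:
0: 66
1: 934 -> 974 -> 374 -> 314 -> 414
2: 387
3: 150
4: —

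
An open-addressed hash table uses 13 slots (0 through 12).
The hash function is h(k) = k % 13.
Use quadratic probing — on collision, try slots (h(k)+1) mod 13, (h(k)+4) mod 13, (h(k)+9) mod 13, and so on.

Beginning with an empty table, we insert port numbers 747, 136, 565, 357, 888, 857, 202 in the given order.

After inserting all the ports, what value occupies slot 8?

202

747 hashes to 6; slot 6 is free => place at 6.
136 hashes to 6; 6 taken => place at 7.
565 hashes to 6; 6,7 taken => place at 10.
357 hashes to 6; 6,7,10 taken => place at 2.
888 hashes to 4; slot 4 is free => place at 4.
857 hashes to 12; slot 12 is free => place at 12.
202 hashes to 7; 7 taken => place at 8.
Table: [∅, ∅, 357, ∅, 888, ∅, 747, 136, 202, ∅, 565, ∅, 857]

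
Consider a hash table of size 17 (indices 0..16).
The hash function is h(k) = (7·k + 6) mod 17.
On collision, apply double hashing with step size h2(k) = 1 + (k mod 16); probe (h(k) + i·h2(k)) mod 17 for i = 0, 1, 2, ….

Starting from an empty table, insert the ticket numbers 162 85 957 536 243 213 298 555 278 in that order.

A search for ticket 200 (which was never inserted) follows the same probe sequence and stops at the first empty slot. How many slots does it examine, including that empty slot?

2

162 hashes to 1; slot 1 is free -> place at 1.
85 hashes to 6; slot 6 is free -> place at 6.
957 hashes to 7; slot 7 is free -> place at 7.
536 hashes to 1, h2=9; 1 taken -> place at 10.
243 hashes to 7, h2=4; 7 taken -> place at 11.
213 hashes to 1, h2=6; 1,7 taken -> place at 13.
298 hashes to 1, h2=11; 1 taken -> place at 12.
555 hashes to 15; slot 15 is free -> place at 15.
278 hashes to 14; slot 14 is free -> place at 14.
Table: [∅, 162, ∅, ∅, ∅, ∅, 85, 957, ∅, ∅, 536, 243, 298, 213, 278, 555, ∅]
Lookup 200: h=12, h2=9, probe 12,4 → slot 4 empty, not found.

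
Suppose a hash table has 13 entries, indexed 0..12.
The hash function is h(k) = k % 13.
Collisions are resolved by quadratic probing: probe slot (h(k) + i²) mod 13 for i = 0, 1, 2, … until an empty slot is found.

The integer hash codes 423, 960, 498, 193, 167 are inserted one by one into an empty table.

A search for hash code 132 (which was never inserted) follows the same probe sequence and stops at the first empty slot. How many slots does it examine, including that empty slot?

Insert 423: h=7, slot 7 empty -> index 7.
Insert 960: h=11, slot 11 empty -> index 11.
Insert 498: h=4, slot 4 empty -> index 4.
Insert 193: h=11, slot 11 occupied -> index 12.
Insert 167: h=11, slots 11,12 occupied -> index 2.
Table: [., ., 167, ., 498, ., ., 423, ., ., ., 960, 193]
Lookup 132: h=2, probe 2,3 → slot 3 empty, not found.

2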